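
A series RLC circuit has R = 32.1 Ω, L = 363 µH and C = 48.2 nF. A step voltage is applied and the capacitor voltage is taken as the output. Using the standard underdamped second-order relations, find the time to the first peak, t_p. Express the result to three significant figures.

For a series RLC circuit (capacitor voltage as output), ω_n = 1/√(LC) = 1/√(363 µH · 48.2 nF) = 239000 rad/s.
ζ = (R/2)·√(C/L) = (32.1/2)·√(48.2 nF/363 µH) = 0.185.
ω_d = ω_n√(1−ζ²) = 235000 rad/s. t_p = π/ω_d = 0.0000134 s.

t_p ≈ 0.0000134 s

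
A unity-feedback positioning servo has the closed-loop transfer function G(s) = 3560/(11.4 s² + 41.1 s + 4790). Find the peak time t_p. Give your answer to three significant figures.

t_p ≈ 0.154 s

Dividing through by 11.4: denominator becomes s² + 3.605 s + 420.2.
So ω_n = √420.2 = 20.5 rad/s and ζ = 3.605/(2·20.5) = 0.0879.
The damped frequency ω_d = ω_n√(1−ζ²) = 20.4 rad/s. t_p = π/ω_d = 0.154 s.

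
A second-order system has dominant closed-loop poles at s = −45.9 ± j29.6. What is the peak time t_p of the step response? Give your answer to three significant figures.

t_p ≈ 0.106 s

t_p = π/ω_d with ω_d = 29.6 (the imaginary part), so t_p = 0.106 s.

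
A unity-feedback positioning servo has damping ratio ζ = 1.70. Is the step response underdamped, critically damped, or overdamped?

overdamped

Since ζ = 1.70 > 1, the system is overdamped.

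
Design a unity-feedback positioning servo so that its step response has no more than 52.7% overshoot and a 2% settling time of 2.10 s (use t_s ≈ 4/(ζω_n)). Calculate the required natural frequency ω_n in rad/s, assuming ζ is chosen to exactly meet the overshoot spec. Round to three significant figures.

ζ = −ln(OS)/√(π² + (ln OS)²). With OS = 0.527, ln OS = −0.6406 and ζ = 0.6406/3.206 = 0.200.
Then ω_n = 4/(ζ t_s) = 4/(0.200 × 2.10) = 9.53 rad/s.

ω_n ≈ 9.53 rad/s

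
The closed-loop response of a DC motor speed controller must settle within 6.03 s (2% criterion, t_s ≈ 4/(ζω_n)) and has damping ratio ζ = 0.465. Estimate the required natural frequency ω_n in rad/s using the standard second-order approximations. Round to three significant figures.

Rearranging t_s ≈ 4/(ζω_n) gives ω_n = 4/(ζ·t_s) = 4/(0.465 × 6.03) = 1.43 rad/s.

ω_n ≈ 1.43 rad/s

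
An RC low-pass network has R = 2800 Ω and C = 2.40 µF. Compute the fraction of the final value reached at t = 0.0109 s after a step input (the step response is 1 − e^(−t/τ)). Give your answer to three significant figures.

τ = RC = 2800 × 2.40 µF = 0.00672 s.
y(t)/y_∞ = 1 − e^(−t/τ) = 1 − e^(−0.0109/0.00672) = 1 − e^(−1.62) = 0.803.

y/y_∞ ≈ 0.803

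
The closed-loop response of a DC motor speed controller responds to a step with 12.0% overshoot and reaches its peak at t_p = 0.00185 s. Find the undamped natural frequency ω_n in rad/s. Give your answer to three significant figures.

ω_n ≈ 2050 rad/s

ζ from %OS: ζ = |ln 0.120|/√(π²+ln²0.120) = 0.559.
t_p = π/ω_d ⇒ ω_d = 1700 rad/s; then ω_n = ω_d/√(1−ζ²) = 2050 rad/s.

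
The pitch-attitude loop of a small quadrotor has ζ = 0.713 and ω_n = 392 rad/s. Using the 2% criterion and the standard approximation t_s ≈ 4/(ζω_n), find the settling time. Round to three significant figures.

t_s ≈ 4/(ζω_n) = 4/(0.713 × 392) = 0.0143 s.

t_s ≈ 0.0143 s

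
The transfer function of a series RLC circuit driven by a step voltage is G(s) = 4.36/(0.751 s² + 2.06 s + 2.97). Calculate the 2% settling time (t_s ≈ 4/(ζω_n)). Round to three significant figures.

Dividing through by 0.751: denominator becomes s² + 2.743 s + 3.955.
So ω_n = √3.955 = 1.99 rad/s and ζ = 2.743/(2·1.99) = 0.690.
t_s ≈ 4/(ζω_n) = 2.92 s.

t_s ≈ 2.92 s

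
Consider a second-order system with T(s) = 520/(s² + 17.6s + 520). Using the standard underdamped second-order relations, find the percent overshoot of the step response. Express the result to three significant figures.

Matching coefficients with s² + 2ζω_n s + ω_n² gives ω_n² = 520 ⇒ ω_n = 22.8 rad/s, and ζ = 17.6/(2ω_n) = 0.386.
Overshoot: exp(−π·0.386/√(1−0.386²)) = 0.269, i.e. 26.9%.

%OS ≈ 26.9%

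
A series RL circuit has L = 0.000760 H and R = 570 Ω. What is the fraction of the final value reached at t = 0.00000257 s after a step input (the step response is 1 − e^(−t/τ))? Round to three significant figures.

τ = L/R = 0.000760/570 = 0.00000133 s.
y(t)/y_∞ = 1 − e^(−t/τ) = 1 − e^(−0.00000257/0.00000133) = 1 − e^(−1.93) = 0.854.

y/y_∞ ≈ 0.854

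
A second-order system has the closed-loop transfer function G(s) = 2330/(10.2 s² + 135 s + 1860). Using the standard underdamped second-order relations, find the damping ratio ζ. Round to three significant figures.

Dividing through by 10.2: denominator becomes s² + 13.24 s + 182.4.
So ω_n = √182.4 = 13.5 rad/s and ζ = 13.24/(2·13.5) = 0.490.

ζ ≈ 0.490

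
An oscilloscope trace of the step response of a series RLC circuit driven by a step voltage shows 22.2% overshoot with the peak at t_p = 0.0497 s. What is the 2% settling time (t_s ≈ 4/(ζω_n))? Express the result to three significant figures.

t_s ≈ 0.132 s

The overshoot fixes ζ = −ln(OS)/√(π²+ln²(OS)) = 0.432.
t_p = π/ω_d ⇒ ω_d = 63.2 rad/s; then ω_n = ω_d/√(1−ζ²) = 70.1 rad/s.
t_s ≈ 4/(ζω_n) = 4/(0.432·70.1) = 0.132 s.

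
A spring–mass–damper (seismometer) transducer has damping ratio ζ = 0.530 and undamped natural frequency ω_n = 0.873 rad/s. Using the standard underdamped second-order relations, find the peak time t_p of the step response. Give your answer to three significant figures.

The damped frequency is ω_d = ω_n√(1−ζ²) = 0.873·√(1−0.281) = 0.740 rad/s.
Peak time t_p = π/ω_d = π/0.740 = 4.24 s.

t_p ≈ 4.24 s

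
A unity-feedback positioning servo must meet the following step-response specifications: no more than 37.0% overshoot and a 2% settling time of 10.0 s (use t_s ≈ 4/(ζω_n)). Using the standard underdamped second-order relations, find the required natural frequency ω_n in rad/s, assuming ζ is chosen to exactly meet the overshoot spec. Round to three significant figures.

ω_n ≈ 1.33 rad/s

Inverting the overshoot relation: ζ = |ln 0.370|/√(π² + ln²0.370) = 0.302.
From t_s ≈ 4/(ζω_n): ω_n = 4/(ζ·t_s) = 4/(0.302·10.0) = 1.33 rad/s.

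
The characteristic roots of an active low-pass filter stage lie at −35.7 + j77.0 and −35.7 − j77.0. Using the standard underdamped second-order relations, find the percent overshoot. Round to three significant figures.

%OS ≈ 23.3%

The poles are at −σ ± jω_d with σ = 35.7 and ω_d = 77.0, so ω_n = √(σ²+ω_d²) = 84.9 rad/s and ζ = σ/ω_n = 0.421.
Overshoot: exp(−π·0.421/√(1−0.421²)) = 0.233, i.e. 23.3%.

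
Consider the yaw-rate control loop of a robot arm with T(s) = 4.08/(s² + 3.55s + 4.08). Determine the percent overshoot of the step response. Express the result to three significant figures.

%OS ≈ 0.308%

Comparing the denominator to s² + 2ζω_n s + ω_n²: ω_n = √4.08 = 2.02 rad/s, and 2ζω_n = 3.55 so ζ = 3.55/(2·2.02) = 0.879.
%OS = 100·exp(−πζ/√(1−ζ²)) = 0.308%.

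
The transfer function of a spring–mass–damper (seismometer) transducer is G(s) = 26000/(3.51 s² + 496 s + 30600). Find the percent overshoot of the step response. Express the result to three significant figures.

%OS ≈ 2.63%

Dividing through by 3.51: denominator becomes s² + 141.3 s + 8718.
So ω_n = √8718 = 93.4 rad/s and ζ = 141.3/(2·93.4) = 0.757.
%OS = 100·exp(−πζ/√(1−ζ²)) = 2.63%.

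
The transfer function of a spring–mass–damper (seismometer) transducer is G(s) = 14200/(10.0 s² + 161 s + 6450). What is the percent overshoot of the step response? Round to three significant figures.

Dividing through by 10.0: denominator becomes s² + 16.10 s + 645.0.
So ω_n = √645.0 = 25.4 rad/s and ζ = 16.10/(2·25.4) = 0.317.
Overshoot: exp(−π·0.317/√(1−0.317²)) = 0.350, i.e. 35.0%.

%OS ≈ 35.0%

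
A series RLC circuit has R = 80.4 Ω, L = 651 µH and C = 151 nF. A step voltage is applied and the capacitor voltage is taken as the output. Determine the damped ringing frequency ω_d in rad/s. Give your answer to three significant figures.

ω_d ≈ 79700 rad/s

For a series RLC circuit (capacitor voltage as output), ω_n = 1/√(LC) = 1/√(651 µH · 151 nF) = 101000 rad/s.
ζ = (R/2)·√(C/L) = (80.4/2)·√(151 nF/651 µH) = 0.612.
The damped frequency ω_d = ω_n√(1−ζ²) = 79700 rad/s.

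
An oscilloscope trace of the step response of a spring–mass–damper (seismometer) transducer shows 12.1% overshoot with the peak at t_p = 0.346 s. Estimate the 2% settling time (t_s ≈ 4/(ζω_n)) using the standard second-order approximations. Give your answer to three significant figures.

t_s ≈ 0.655 s

From the overshoot, ζ = −ln(OS)/√(π²+ln²(OS)) = 0.558.
t_p = π/ω_d ⇒ ω_d = 9.08 rad/s; then ω_n = ω_d/√(1−ζ²) = 10.9 rad/s.
t_s ≈ 4/(ζω_n) = 4/(0.558·10.9) = 0.655 s.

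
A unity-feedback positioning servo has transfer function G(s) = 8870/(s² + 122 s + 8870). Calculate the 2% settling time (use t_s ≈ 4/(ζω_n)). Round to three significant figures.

t_s ≈ 0.0656 s

Comparing the denominator to s² + 2ζω_n s + ω_n²: ω_n = √8870 = 94.2 rad/s, and 2ζω_n = 122 so ζ = 122/(2·94.2) = 0.648.
t_s ≈ 4/(ζω_n) = 4/(0.648·94.2) = 0.0656 s.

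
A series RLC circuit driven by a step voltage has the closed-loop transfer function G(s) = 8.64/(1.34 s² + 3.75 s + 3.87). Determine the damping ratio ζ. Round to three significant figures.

Dividing through by 1.34: denominator becomes s² + 2.799 s + 2.888.
So ω_n = √2.888 = 1.70 rad/s and ζ = 2.799/(2·1.70) = 0.823.

ζ ≈ 0.823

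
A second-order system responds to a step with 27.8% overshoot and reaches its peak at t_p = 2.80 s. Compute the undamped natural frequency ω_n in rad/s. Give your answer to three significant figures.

From the overshoot, ζ = −ln(OS)/√(π²+ln²(OS)) = 0.377.
t_p = π/ω_d ⇒ ω_d = 1.12 rad/s; then ω_n = ω_d/√(1−ζ²) = 1.21 rad/s.

ω_n ≈ 1.21 rad/s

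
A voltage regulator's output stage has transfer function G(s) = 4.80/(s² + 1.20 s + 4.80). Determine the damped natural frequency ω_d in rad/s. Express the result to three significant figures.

ω_n = √4.80 = 2.19 rad/s; ζ = 1.20/(2·2.19) = 0.274.
ω_d = ω_n√(1−ζ²) = 2.11 rad/s.

ω_d ≈ 2.11 rad/s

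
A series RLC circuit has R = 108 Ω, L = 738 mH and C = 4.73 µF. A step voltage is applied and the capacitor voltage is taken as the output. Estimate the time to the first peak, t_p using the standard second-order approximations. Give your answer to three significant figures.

For a series RLC circuit (capacitor voltage as output), ω_n = 1/√(LC) = 1/√(738 mH · 4.73 µF) = 535 rad/s.
ζ = (R/2)·√(C/L) = (108/2)·√(4.73 µF/738 mH) = 0.137.
The damped frequency ω_d = ω_n√(1−ζ²) = 530 rad/s. t_p = π/ω_d = 0.00593 s.

t_p ≈ 0.00593 s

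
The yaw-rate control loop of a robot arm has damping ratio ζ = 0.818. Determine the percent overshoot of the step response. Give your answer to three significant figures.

%OS ≈ 1.15%

For an underdamped second-order system, %OS = 100·exp(−πζ/√(1−ζ²)).
πζ/√(1−ζ²) = π·0.818/√(1−0.669) = 4.468, so %OS = 100·e^(−4.468) = 1.15%.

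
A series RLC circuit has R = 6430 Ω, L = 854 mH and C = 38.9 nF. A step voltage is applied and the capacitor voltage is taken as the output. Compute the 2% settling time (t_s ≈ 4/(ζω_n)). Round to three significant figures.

t_s ≈ 0.00106 s

For a series RLC circuit (capacitor voltage as output), ω_n = 1/√(LC) = 1/√(854 mH · 38.9 nF) = 5490 rad/s.
ζ = (R/2)·√(C/L) = (6430/2)·√(38.9 nF/854 mH) = 0.686.
t_s ≈ 4/(ζω_n) = 0.00106 s.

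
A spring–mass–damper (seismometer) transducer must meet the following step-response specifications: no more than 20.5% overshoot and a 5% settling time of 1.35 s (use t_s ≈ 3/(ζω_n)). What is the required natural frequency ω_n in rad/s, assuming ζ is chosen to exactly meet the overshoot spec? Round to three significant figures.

ω_n ≈ 4.93 rad/s

ζ = −ln(OS)/√(π² + (ln OS)²). With OS = 0.205, ln OS = −1.585 and ζ = 1.585/3.519 = 0.450.
From t_s ≈ 3/(ζω_n): ω_n = 3/(ζ·t_s) = 3/(0.450·1.35) = 4.93 rad/s.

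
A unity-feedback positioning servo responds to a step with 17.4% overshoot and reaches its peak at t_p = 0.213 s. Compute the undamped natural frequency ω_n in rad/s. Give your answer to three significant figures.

ω_n ≈ 16.9 rad/s

ζ from %OS: ζ = |ln 0.174|/√(π²+ln²0.174) = 0.486.
t_p = π/ω_d ⇒ ω_d = 14.7 rad/s; then ω_n = ω_d/√(1−ζ²) = 16.9 rad/s.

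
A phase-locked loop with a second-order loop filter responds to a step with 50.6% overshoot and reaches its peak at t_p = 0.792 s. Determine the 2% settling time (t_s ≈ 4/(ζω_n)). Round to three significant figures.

t_s ≈ 4.65 s

ζ from %OS: ζ = |ln 0.506|/√(π²+ln²0.506) = 0.212.
t_p = π/ω_d ⇒ ω_d = 3.97 rad/s; then ω_n = ω_d/√(1−ζ²) = 4.06 rad/s.
t_s ≈ 4/(ζω_n) = 4/(0.212·4.06) = 4.65 s.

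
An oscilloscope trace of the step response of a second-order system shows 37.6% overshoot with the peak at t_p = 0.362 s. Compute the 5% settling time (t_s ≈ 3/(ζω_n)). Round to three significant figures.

ζ from %OS: ζ = |ln 0.376|/√(π²+ln²0.376) = 0.297.
t_p = π/ω_d ⇒ ω_d = 8.68 rad/s; then ω_n = ω_d/√(1−ζ²) = 9.09 rad/s.
t_s ≈ 3/(ζω_n) = 3/(0.297·9.09) = 1.11 s.

t_s ≈ 1.11 s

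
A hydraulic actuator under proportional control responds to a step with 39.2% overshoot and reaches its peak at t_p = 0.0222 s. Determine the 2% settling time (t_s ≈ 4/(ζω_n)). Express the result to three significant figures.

t_s ≈ 0.0948 s

From the overshoot, ζ = −ln(OS)/√(π²+ln²(OS)) = 0.286.
From t_p = π/ω_d, ω_d = π/0.0222 = 142 rad/s, so ω_n = ω_d/√(1−ζ²) = 148 rad/s.
t_s ≈ 4/(ζω_n) = 4/(0.286·148) = 0.0948 s.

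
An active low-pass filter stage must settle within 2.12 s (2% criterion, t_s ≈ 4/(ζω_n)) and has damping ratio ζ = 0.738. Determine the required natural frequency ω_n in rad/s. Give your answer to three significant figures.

Rearranging t_s ≈ 4/(ζω_n) gives ω_n = 4/(ζ·t_s) = 4/(0.738 × 2.12) = 2.56 rad/s.

ω_n ≈ 2.56 rad/s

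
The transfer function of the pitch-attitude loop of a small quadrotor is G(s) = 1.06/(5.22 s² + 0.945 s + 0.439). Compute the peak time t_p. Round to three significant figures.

t_p ≈ 11.4 s

Dividing through by 5.22: denominator becomes s² + 0.1810 s + 0.08410.
So ω_n = √0.08410 = 0.290 rad/s and ζ = 0.1810/(2·0.290) = 0.312.
ω_d = ω_n√(1−ζ²) = 0.276 rad/s. t_p = π/ω_d = 11.4 s.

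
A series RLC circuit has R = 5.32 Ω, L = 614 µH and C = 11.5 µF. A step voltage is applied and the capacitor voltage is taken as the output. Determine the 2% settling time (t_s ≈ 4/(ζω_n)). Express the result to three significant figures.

For a series RLC circuit (capacitor voltage as output), ω_n = 1/√(LC) = 1/√(614 µH · 11.5 µF) = 11900 rad/s.
ζ = (R/2)·√(C/L) = (5.32/2)·√(11.5 µF/614 µH) = 0.364.
t_s ≈ 4/(ζω_n) = 0.000923 s.

t_s ≈ 0.000923 s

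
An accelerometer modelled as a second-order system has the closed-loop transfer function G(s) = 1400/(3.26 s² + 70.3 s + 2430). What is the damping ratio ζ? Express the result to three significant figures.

ζ ≈ 0.395

Dividing through by 3.26: denominator becomes s² + 21.56 s + 745.4.
So ω_n = √745.4 = 27.3 rad/s and ζ = 21.56/(2·27.3) = 0.395.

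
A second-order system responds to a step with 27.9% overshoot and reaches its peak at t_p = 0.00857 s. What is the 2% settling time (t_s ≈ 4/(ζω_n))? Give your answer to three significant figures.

ζ from %OS: ζ = |ln 0.279|/√(π²+ln²0.279) = 0.376.
t_p = π/ω_d ⇒ ω_d = 367 rad/s; then ω_n = ω_d/√(1−ζ²) = 396 rad/s.
t_s ≈ 4/(ζω_n) = 4/(0.376·396) = 0.0269 s.

t_s ≈ 0.0269 s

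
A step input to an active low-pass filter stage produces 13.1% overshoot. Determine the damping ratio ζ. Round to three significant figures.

From %OS = 100·exp(−πζ/√(1−ζ²)), invert to get ζ = −ln(OS)/√(π² + ln²(OS)) with OS = 0.131.
−ln 0.131 = 2.033, so ζ = 2.033/√(π² + 4.131) = 0.543.

ζ ≈ 0.543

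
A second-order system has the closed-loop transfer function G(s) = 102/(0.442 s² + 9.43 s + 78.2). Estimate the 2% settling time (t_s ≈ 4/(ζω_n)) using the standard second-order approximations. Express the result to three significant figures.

Dividing through by 0.442: denominator becomes s² + 21.33 s + 176.9.
So ω_n = √176.9 = 13.3 rad/s and ζ = 21.33/(2·13.3) = 0.802.
t_s ≈ 4/(ζω_n) = 0.375 s.

t_s ≈ 0.375 s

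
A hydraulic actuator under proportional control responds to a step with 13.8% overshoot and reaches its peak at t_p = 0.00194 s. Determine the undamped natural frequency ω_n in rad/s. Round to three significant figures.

The overshoot fixes ζ = −ln(OS)/√(π²+ln²(OS)) = 0.533.
From t_p = π/ω_d, ω_d = π/0.00194 = 1620 rad/s, so ω_n = ω_d/√(1−ζ²) = 1910 rad/s.

ω_n ≈ 1910 rad/s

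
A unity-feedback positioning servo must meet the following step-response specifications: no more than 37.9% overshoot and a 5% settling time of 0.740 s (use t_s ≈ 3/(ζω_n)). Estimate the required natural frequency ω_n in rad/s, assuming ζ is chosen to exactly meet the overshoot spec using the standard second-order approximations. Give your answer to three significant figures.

ω_n ≈ 13.7 rad/s

Inverting the overshoot relation: ζ = |ln 0.379|/√(π² + ln²0.379) = 0.295.
From t_s ≈ 3/(ζω_n): ω_n = 3/(ζ·t_s) = 3/(0.295·0.740) = 13.7 rad/s.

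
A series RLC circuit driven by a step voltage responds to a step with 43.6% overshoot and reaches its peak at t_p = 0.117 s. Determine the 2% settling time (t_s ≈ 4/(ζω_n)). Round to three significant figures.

From the overshoot, ζ = −ln(OS)/√(π²+ln²(OS)) = 0.255.
t_p = π/ω_d ⇒ ω_d = 26.9 rad/s; then ω_n = ω_d/√(1−ζ²) = 27.8 rad/s.
t_s ≈ 4/(ζω_n) = 4/(0.255·27.8) = 0.564 s.

t_s ≈ 0.564 s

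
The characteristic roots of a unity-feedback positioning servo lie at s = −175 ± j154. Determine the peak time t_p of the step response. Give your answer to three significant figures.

t_p ≈ 0.0204 s

t_p = π/ω_d with ω_d = 154 (the imaginary part), so t_p = 0.0204 s.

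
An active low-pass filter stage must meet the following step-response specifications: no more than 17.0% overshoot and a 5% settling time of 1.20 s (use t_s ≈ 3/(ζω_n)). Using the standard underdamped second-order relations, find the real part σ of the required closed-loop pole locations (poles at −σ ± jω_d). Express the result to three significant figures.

σ ≈ 2.50

The settling-time spec alone fixes σ = ζω_n = 3/t_s = 3/1.20 = 2.50.
(Overshoot then fixes ζ = 0.491 and hence ω_d = σ·√(1−ζ²)/ζ = 4.43 rad/s.)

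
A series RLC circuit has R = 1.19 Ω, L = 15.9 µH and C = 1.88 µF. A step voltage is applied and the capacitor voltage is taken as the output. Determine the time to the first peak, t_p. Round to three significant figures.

For a series RLC circuit (capacitor voltage as output), ω_n = 1/√(LC) = 1/√(15.9 µH · 1.88 µF) = 183000 rad/s.
ζ = (R/2)·√(C/L) = (1.19/2)·√(1.88 µF/15.9 µH) = 0.205.
ω_d = ω_n√(1−ζ²) = 179000 rad/s. t_p = π/ω_d = 0.0000175 s.

t_p ≈ 0.0000175 s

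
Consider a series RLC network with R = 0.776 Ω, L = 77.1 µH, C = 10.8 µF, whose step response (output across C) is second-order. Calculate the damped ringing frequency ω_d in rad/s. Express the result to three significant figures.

For a series RLC circuit (capacitor voltage as output), ω_n = 1/√(LC) = 1/√(77.1 µH · 10.8 µF) = 34700 rad/s.
ζ = (R/2)·√(C/L) = (0.776/2)·√(10.8 µF/77.1 µH) = 0.145.
ω_d = 34700·√(1 − 0.145²) = 34300 rad/s.

ω_d ≈ 34300 rad/s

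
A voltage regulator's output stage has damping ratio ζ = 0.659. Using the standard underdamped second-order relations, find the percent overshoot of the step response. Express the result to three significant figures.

%OS ≈ 6.38%

For an underdamped second-order system, %OS = 100·exp(−πζ/√(1−ζ²)).
πζ/√(1−ζ²) = π·0.659/√(1−0.434) = 2.753, so %OS = 100·e^(−2.753) = 6.38%.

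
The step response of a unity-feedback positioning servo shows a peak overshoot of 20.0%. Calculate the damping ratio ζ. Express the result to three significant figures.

From %OS = 100·exp(−πζ/√(1−ζ²)), invert to get ζ = −ln(OS)/√(π² + ln²(OS)) with OS = 0.200.
−ln 0.200 = 1.609, so ζ = 1.609/√(π² + 2.590) = 0.456.

ζ ≈ 0.456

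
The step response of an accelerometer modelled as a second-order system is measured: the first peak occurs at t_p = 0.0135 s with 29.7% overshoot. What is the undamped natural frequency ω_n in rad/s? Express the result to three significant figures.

ζ from %OS: ζ = |ln 0.297|/√(π²+ln²0.297) = 0.360.
t_p = π/ω_d ⇒ ω_d = 233 rad/s; then ω_n = ω_d/√(1−ζ²) = 249 rad/s.

ω_n ≈ 249 rad/s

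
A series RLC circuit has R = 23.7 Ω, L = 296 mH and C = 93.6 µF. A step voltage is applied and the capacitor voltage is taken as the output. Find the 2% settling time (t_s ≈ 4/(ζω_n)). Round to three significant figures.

t_s ≈ 0.0999 s

For a series RLC circuit (capacitor voltage as output), ω_n = 1/√(LC) = 1/√(296 mH · 93.6 µF) = 190 rad/s.
ζ = (R/2)·√(C/L) = (23.7/2)·√(93.6 µF/296 mH) = 0.211.
t_s ≈ 4/(ζω_n) = 0.0999 s.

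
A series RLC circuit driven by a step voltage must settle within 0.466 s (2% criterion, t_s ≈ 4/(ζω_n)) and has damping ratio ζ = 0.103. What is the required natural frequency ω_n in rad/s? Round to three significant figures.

Rearranging t_s ≈ 4/(ζω_n) gives ω_n = 4/(ζ·t_s) = 4/(0.103 × 0.466) = 83.3 rad/s.

ω_n ≈ 83.3 rad/s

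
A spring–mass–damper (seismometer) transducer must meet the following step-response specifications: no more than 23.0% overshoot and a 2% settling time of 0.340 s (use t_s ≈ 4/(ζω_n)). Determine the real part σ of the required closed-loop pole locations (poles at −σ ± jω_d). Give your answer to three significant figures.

The settling-time spec alone fixes σ = ζω_n = 4/t_s = 4/0.340 = 11.8.
(Overshoot then fixes ζ = 0.424 and hence ω_d = σ·√(1−ζ²)/ζ = 25.1 rad/s.)

σ ≈ 11.8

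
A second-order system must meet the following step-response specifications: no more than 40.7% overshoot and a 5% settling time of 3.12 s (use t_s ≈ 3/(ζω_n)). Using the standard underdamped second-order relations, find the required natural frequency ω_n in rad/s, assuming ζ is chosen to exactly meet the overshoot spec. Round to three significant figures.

From %OS = 100·exp(−πζ/√(1−ζ²)), invert to get ζ = −ln(OS)/√(π² + ln²(OS)) with OS = 0.407.
−ln 0.407 = 0.8989, so ζ = 0.8989/√(π² + 0.8081) = 0.275.
From t_s ≈ 3/(ζω_n): ω_n = 3/(ζ·t_s) = 3/(0.275·3.12) = 3.50 rad/s.

ω_n ≈ 3.50 rad/s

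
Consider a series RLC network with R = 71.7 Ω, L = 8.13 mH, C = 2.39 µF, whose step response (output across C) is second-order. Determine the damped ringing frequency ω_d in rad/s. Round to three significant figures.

For a series RLC circuit (capacitor voltage as output), ω_n = 1/√(LC) = 1/√(8.13 mH · 2.39 µF) = 7170 rad/s.
ζ = (R/2)·√(C/L) = (71.7/2)·√(2.39 µF/8.13 mH) = 0.615.
ω_d = ω_n√(1−ζ²) = 5660 rad/s.

ω_d ≈ 5660 rad/s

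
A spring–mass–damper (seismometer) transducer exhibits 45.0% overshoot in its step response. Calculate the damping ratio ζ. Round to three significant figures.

Inverting the overshoot relation: ζ = |ln 0.450|/√(π² + ln²0.450) = 0.246.

ζ ≈ 0.246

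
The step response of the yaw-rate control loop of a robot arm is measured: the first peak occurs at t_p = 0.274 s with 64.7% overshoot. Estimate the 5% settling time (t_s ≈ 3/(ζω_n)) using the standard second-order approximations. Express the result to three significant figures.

t_s ≈ 1.89 s

The overshoot fixes ζ = −ln(OS)/√(π²+ln²(OS)) = 0.137.
t_p = π/ω_d ⇒ ω_d = 11.5 rad/s; then ω_n = ω_d/√(1−ζ²) = 11.6 rad/s.
t_s ≈ 3/(ζω_n) = 3/(0.137·11.6) = 1.89 s.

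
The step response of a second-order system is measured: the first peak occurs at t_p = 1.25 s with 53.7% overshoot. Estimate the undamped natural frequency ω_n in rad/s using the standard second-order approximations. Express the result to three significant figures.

The overshoot fixes ζ = −ln(OS)/√(π²+ln²(OS)) = 0.194.
From t_p = π/ω_d, ω_d = π/1.25 = 2.51 rad/s, so ω_n = ω_d/√(1−ζ²) = 2.56 rad/s.

ω_n ≈ 2.56 rad/s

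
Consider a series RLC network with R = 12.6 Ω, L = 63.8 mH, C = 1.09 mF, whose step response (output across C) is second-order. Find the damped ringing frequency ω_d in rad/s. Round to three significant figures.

For a series RLC circuit (capacitor voltage as output), ω_n = 1/√(LC) = 1/√(63.8 mH · 1.09 mF) = 120 rad/s.
ζ = (R/2)·√(C/L) = (12.6/2)·√(1.09 mF/63.8 mH) = 0.823.
The damped frequency ω_d = ω_n√(1−ζ²) = 68.0 rad/s.

ω_d ≈ 68.0 rad/s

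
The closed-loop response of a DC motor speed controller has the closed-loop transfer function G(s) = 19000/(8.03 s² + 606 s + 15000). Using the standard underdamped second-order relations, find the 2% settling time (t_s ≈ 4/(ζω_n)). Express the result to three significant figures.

Dividing through by 8.03: denominator becomes s² + 75.47 s + 1868.
So ω_n = √1868 = 43.2 rad/s and ζ = 75.47/(2·43.2) = 0.873.
t_s ≈ 4/(ζω_n) = 0.106 s.

t_s ≈ 0.106 s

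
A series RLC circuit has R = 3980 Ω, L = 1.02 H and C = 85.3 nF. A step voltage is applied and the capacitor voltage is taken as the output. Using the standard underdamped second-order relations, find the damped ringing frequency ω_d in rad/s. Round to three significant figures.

ω_d ≈ 2770 rad/s

For a series RLC circuit (capacitor voltage as output), ω_n = 1/√(LC) = 1/√(1.02 H · 85.3 nF) = 3390 rad/s.
ζ = (R/2)·√(C/L) = (3980/2)·√(85.3 nF/1.02 H) = 0.575.
The damped frequency ω_d = ω_n√(1−ζ²) = 2770 rad/s.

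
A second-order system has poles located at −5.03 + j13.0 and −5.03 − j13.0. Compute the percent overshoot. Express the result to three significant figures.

|pole| = ω_n = √(5.03² + 13.0²) = 13.9 rad/s; ζ = cos θ = σ/ω_n = 0.361.
%OS = 100 e^{−πζ/√(1−ζ²)} with ζ = 0.361 gives 29.7%.

%OS ≈ 29.7%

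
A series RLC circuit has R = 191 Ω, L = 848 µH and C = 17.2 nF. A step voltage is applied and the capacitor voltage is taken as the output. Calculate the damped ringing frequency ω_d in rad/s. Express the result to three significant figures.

For a series RLC circuit (capacitor voltage as output), ω_n = 1/√(LC) = 1/√(848 µH · 17.2 nF) = 262000 rad/s.
ζ = (R/2)·√(C/L) = (191/2)·√(17.2 nF/848 µH) = 0.430.
The damped frequency ω_d = ω_n√(1−ζ²) = 236000 rad/s.

ω_d ≈ 236000 rad/s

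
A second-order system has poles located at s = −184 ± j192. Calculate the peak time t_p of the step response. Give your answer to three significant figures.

t_p = π/ω_d with ω_d = 192 (the imaginary part), so t_p = 0.0164 s.

t_p ≈ 0.0164 s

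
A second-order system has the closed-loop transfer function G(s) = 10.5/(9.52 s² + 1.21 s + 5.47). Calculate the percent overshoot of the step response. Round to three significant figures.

%OS ≈ 76.8%

Dividing through by 9.52: denominator becomes s² + 0.1271 s + 0.5746.
So ω_n = √0.5746 = 0.758 rad/s and ζ = 0.1271/(2·0.758) = 0.0838.
%OS = 100 e^{−πζ/√(1−ζ²)} with ζ = 0.0838 gives 76.8%.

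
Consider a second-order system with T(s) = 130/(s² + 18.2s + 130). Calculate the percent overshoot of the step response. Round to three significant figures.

%OS ≈ 1.56%

ω_n = √130 = 11.4 rad/s; ζ = 18.2/(2·11.4) = 0.798.
%OS = 100·exp(−πζ/√(1−ζ²)) = 1.56%.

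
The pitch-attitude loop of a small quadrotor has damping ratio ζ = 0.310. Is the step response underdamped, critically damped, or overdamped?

Since ζ = 0.310 < 1, the system is underdamped.

underdamped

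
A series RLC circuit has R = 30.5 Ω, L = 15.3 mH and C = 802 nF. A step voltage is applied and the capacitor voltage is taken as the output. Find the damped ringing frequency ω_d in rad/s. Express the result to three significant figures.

For a series RLC circuit (capacitor voltage as output), ω_n = 1/√(LC) = 1/√(15.3 mH · 802 nF) = 9030 rad/s.
ζ = (R/2)·√(C/L) = (30.5/2)·√(802 nF/15.3 mH) = 0.110.
The damped frequency ω_d = ω_n√(1−ζ²) = 8970 rad/s.

ω_d ≈ 8970 rad/s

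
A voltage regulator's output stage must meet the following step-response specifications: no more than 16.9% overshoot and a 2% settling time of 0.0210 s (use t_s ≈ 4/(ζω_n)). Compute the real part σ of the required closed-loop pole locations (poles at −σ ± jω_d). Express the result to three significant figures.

σ ≈ 190

The settling-time spec alone fixes σ = ζω_n = 4/t_s = 4/0.0210 = 190.
(Overshoot then fixes ζ = 0.493 and hence ω_d = σ·√(1−ζ²)/ζ = 337 rad/s.)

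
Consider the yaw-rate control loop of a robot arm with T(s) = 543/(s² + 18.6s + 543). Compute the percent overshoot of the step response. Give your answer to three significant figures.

Matching coefficients with s² + 2ζω_n s + ω_n² gives ω_n² = 543 ⇒ ω_n = 23.3 rad/s, and ζ = 18.6/(2ω_n) = 0.399.
Overshoot: exp(−π·0.399/√(1−0.399²)) = 0.255, i.e. 25.5%.

%OS ≈ 25.5%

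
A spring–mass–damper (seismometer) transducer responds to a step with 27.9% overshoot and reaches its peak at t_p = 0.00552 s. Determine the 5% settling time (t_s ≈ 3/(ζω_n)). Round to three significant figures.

The overshoot fixes ζ = −ln(OS)/√(π²+ln²(OS)) = 0.376.
From t_p = π/ω_d, ω_d = π/0.00552 = 569 rad/s, so ω_n = ω_d/√(1−ζ²) = 614 rad/s.
t_s ≈ 3/(ζω_n) = 3/(0.376·614) = 0.0130 s.

t_s ≈ 0.0130 s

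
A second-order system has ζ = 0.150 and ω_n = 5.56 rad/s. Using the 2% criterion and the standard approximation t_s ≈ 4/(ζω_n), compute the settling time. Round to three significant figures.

t_s ≈ 4/(ζω_n) = 4/(0.150 × 5.56) = 4.80 s.

t_s ≈ 4.80 s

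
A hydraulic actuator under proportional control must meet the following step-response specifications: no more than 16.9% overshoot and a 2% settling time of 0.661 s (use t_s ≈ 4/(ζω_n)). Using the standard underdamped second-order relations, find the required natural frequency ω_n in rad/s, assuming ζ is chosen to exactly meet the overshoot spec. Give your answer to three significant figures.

Inverting the overshoot relation: ζ = |ln 0.169|/√(π² + ln²0.169) = 0.493.
Then ω_n = 4/(ζ t_s) = 4/(0.493 × 0.661) = 12.3 rad/s.

ω_n ≈ 12.3 rad/s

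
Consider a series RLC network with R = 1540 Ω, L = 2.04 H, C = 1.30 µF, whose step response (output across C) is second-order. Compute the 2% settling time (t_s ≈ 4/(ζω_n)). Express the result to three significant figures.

For a series RLC circuit (capacitor voltage as output), ω_n = 1/√(LC) = 1/√(2.04 H · 1.30 µF) = 614 rad/s.
ζ = (R/2)·√(C/L) = (1540/2)·√(1.30 µF/2.04 H) = 0.615.
t_s ≈ 4/(ζω_n) = 0.0106 s.

t_s ≈ 0.0106 s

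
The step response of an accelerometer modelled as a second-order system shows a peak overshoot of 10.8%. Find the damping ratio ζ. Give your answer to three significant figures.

ζ = −ln(OS)/√(π² + (ln OS)²). With OS = 0.108, ln OS = −2.226 and ζ = 2.226/3.850 = 0.578.

ζ ≈ 0.578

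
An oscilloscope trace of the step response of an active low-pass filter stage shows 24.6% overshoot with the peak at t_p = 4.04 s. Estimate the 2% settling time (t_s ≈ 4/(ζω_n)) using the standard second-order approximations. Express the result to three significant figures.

From the overshoot, ζ = −ln(OS)/√(π²+ln²(OS)) = 0.408.
t_p = π/ω_d ⇒ ω_d = 0.778 rad/s; then ω_n = ω_d/√(1−ζ²) = 0.852 rad/s.
t_s ≈ 4/(ζω_n) = 4/(0.408·0.852) = 11.5 s.

t_s ≈ 11.5 s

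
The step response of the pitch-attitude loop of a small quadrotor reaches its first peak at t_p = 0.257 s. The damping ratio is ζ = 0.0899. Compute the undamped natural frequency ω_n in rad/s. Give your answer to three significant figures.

Peak time t_p = π/ω_d, so ω_d = π/t_p = π/0.257 = 12.2 rad/s.
ω_n = ω_d/√(1−ζ²) = 12.2/√0.992 = 12.3 rad/s.

ω_n ≈ 12.3 rad/s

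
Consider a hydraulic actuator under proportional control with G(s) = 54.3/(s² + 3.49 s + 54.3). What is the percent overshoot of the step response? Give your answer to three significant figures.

Matching coefficients with s² + 2ζω_n s + ω_n² gives ω_n² = 54.3 ⇒ ω_n = 7.37 rad/s, and ζ = 3.49/(2ω_n) = 0.237.
Overshoot: exp(−π·0.237/√(1−0.237²)) = 0.465, i.e. 46.5%.

%OS ≈ 46.5%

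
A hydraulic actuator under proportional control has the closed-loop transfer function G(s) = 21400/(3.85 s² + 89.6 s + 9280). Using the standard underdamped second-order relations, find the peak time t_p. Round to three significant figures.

Dividing through by 3.85: denominator becomes s² + 23.27 s + 2410.
So ω_n = √2410 = 49.1 rad/s and ζ = 23.27/(2·49.1) = 0.237.
ω_d = 49.1·√(1 − 0.237²) = 47.7 rad/s. t_p = π/ω_d = 0.0659 s.

t_p ≈ 0.0659 s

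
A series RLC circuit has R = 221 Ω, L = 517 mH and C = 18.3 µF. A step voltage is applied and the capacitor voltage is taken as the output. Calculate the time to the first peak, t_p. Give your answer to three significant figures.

For a series RLC circuit (capacitor voltage as output), ω_n = 1/√(LC) = 1/√(517 mH · 18.3 µF) = 325 rad/s.
ζ = (R/2)·√(C/L) = (221/2)·√(18.3 µF/517 mH) = 0.657.
ω_d = ω_n√(1−ζ²) = 245 rad/s. t_p = π/ω_d = 0.0128 s.

t_p ≈ 0.0128 s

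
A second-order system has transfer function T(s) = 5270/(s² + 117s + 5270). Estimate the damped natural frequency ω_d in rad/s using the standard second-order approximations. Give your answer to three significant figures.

ω_d ≈ 43.0 rad/s

Matching coefficients with s² + 2ζω_n s + ω_n² gives ω_n² = 5270 ⇒ ω_n = 72.6 rad/s, and ζ = 117/(2ω_n) = 0.806.
The damped frequency ω_d = ω_n√(1−ζ²) = 43.0 rad/s.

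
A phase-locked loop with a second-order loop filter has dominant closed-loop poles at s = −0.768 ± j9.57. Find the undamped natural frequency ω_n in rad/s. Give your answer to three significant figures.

ω_n ≈ 9.60 rad/s

The poles are at −σ ± jω_d with σ = 0.768 and ω_d = 9.57, so ω_n = √(σ²+ω_d²) = 9.60 rad/s and ζ = σ/ω_n = 0.0800.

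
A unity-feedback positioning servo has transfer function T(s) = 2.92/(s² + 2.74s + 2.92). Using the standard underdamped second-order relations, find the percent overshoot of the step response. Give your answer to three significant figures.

%OS ≈ 1.48%

Comparing the denominator to s² + 2ζω_n s + ω_n²: ω_n = √2.92 = 1.71 rad/s, and 2ζω_n = 2.74 so ζ = 2.74/(2·1.71) = 0.802.
Overshoot: exp(−π·0.802/√(1−0.802²)) = 0.0148, i.e. 1.48%.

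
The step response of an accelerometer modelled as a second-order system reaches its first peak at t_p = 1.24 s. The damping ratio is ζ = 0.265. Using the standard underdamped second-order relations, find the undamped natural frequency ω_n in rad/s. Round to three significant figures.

Peak time t_p = π/ω_d, so ω_d = π/t_p = π/1.24 = 2.53 rad/s.
ω_n = ω_d/√(1−ζ²) = 2.53/√0.930 = 2.63 rad/s.

ω_n ≈ 2.63 rad/s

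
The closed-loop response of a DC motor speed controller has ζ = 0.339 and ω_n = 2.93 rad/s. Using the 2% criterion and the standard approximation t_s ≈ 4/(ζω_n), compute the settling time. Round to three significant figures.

t_s ≈ 4/(ζω_n) = 4/(0.339 × 2.93) = 4.03 s.

t_s ≈ 4.03 s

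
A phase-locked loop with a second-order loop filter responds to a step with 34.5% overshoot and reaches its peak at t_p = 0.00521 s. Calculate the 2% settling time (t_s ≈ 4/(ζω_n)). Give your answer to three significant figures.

From the overshoot, ζ = −ln(OS)/√(π²+ln²(OS)) = 0.321.
t_p = π/ω_d ⇒ ω_d = 603 rad/s; then ω_n = ω_d/√(1−ζ²) = 637 rad/s.
t_s ≈ 4/(ζω_n) = 4/(0.321·637) = 0.0196 s.

t_s ≈ 0.0196 s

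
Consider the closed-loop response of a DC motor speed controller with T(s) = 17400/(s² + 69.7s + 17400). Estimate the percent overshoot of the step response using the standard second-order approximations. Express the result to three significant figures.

Comparing the denominator to s² + 2ζω_n s + ω_n²: ω_n = √17400 = 132 rad/s, and 2ζω_n = 69.7 so ζ = 69.7/(2·132) = 0.264.
%OS = 100·exp(−πζ/√(1−ζ²)) = 42.3%.

%OS ≈ 42.3%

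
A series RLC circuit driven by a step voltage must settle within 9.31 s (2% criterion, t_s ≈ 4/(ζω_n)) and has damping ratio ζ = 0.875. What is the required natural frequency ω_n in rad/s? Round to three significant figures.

Rearranging t_s ≈ 4/(ζω_n) gives ω_n = 4/(ζ·t_s) = 4/(0.875 × 9.31) = 0.491 rad/s.

ω_n ≈ 0.491 rad/s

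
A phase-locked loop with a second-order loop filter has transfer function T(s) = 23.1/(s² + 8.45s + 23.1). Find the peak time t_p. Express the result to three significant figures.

Comparing the denominator to s² + 2ζω_n s + ω_n²: ω_n = √23.1 = 4.81 rad/s, and 2ζω_n = 8.45 so ζ = 8.45/(2·4.81) = 0.879.
ω_d = ω_n√(1−ζ²) = 2.29 rad/s. Then t_p = π/ω_d = 1.37 s.

t_p ≈ 1.37 s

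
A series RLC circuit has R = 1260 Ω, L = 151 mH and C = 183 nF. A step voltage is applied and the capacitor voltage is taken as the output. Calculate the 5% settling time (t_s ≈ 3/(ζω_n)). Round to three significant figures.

For a series RLC circuit (capacitor voltage as output), ω_n = 1/√(LC) = 1/√(151 mH · 183 nF) = 6020 rad/s.
ζ = (R/2)·√(C/L) = (1260/2)·√(183 nF/151 mH) = 0.694.
t_s ≈ 3/(ζω_n) = 0.000719 s.

t_s ≈ 0.000719 s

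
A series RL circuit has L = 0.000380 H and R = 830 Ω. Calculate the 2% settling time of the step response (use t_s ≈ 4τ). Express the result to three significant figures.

t_s ≈ 0.00000183 s

τ = L/R = 0.000380/830 = 0.000000458 s.
t_s ≈ 4τ = 0.00000183 s.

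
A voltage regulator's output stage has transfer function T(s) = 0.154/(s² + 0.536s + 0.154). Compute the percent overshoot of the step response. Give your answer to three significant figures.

ω_n = √0.154 = 0.392 rad/s; ζ = 0.536/(2·0.392) = 0.683.
%OS = 100·exp(−πζ/√(1−ζ²)) = 5.30%.

%OS ≈ 5.30%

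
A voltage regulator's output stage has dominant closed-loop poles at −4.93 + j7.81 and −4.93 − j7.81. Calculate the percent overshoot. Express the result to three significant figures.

|pole| = ω_n = √(4.93² + 7.81²) = 9.24 rad/s; ζ = cos θ = σ/ω_n = 0.534.
%OS = 100 e^{−πζ/√(1−ζ²)} with ζ = 0.534 gives 13.8%.

%OS ≈ 13.8%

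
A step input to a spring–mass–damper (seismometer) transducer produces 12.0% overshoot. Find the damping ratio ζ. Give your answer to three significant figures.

ζ ≈ 0.559

Inverting the overshoot relation: ζ = |ln 0.120|/√(π² + ln²0.120) = 0.559.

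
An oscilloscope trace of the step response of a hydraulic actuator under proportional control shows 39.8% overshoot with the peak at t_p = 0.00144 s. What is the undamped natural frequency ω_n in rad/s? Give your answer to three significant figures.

ω_n ≈ 2270 rad/s

ζ from %OS: ζ = |ln 0.398|/√(π²+ln²0.398) = 0.281.
t_p = π/ω_d ⇒ ω_d = 2180 rad/s; then ω_n = ω_d/√(1−ζ²) = 2270 rad/s.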